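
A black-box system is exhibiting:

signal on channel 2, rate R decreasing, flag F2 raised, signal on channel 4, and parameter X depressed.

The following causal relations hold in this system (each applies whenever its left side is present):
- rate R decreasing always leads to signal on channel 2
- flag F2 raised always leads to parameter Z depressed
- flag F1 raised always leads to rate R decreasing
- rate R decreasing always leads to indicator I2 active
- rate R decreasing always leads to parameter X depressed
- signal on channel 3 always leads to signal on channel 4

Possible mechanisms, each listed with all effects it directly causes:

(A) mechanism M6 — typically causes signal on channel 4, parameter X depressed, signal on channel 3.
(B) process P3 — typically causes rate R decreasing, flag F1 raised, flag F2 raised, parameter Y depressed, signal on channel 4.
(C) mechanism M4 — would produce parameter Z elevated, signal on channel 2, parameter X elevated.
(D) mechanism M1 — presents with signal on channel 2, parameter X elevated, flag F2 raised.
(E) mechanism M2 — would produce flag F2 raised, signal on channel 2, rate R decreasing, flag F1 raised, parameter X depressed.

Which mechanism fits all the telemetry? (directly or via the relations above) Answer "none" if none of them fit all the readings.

B

For each candidate, compare predicted effects to what was observed:
(A) mechanism M6 — does not account for signal on channel 2, rate R decreasing, flag F2 raised
(B) process P3 — signal on channel 2 match (through rate R decreasing → signal on channel 2); rate R decreasing match; flag F2 raised match; signal on channel 4 match; parameter X depressed match (through rate R decreasing → parameter X depressed)
(C) mechanism M4 — signal on channel 2 match; rate R decreasing miss; flag F2 raised miss; signal on channel 4 miss; parameter X depressed miss
(D) mechanism M1 — signal on channel 2 match; rate R decreasing miss; flag F2 raised match; signal on channel 4 miss; parameter X depressed miss
(E) mechanism M2 — does not account for signal on channel 4
(B) is the only candidate with no mismatches.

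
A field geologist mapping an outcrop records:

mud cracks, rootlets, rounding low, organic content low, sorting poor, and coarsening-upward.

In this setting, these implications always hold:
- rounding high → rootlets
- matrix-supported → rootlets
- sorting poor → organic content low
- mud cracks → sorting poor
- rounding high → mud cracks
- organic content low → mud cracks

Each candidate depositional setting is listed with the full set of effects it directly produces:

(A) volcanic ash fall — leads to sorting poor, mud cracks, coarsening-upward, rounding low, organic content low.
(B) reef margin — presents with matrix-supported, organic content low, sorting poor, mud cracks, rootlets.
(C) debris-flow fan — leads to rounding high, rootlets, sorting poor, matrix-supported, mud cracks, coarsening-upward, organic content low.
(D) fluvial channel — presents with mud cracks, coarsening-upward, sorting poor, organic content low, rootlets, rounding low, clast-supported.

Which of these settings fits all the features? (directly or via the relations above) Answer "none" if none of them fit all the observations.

Checking each candidate against the observations:
(A) volcanic ash fall — does not account for rootlets
(B) reef margin — mud cracks +; rootlets +; rounding low -; organic content low +; sorting poor +; coarsening-upward -
(C) debris-flow fan — fails on rounding low (predicts rounding high, not rounding low)
(D) fluvial channel — accounts for every observation
Only (D) is consistent with every observation.

D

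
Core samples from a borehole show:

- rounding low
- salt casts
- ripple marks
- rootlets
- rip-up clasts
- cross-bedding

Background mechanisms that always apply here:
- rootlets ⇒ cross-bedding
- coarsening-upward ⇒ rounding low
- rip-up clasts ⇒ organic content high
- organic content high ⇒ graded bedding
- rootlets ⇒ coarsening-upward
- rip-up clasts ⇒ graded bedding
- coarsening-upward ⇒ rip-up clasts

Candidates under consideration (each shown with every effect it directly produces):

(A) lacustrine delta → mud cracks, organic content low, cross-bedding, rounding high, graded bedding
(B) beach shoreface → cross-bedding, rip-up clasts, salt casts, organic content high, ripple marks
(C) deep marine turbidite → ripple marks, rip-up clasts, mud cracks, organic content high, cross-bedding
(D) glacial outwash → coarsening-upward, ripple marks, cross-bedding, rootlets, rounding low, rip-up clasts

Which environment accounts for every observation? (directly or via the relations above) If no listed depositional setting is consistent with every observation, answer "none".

Checking each candidate against the observations:
(A) lacustrine delta — fails on rounding low, salt casts, ripple marks, rootlets, rip-up clasts (predicts rounding high, not rounding low)
(B) beach shoreface — does not account for rounding low, rootlets
(C) deep marine turbidite — rounding low ✗; salt casts ✗; ripple marks ✓; rootlets ✗; rip-up clasts ✓; cross-bedding ✓
(D) glacial outwash — does not account for salt casts
Every candidate fails on at least one observation.

none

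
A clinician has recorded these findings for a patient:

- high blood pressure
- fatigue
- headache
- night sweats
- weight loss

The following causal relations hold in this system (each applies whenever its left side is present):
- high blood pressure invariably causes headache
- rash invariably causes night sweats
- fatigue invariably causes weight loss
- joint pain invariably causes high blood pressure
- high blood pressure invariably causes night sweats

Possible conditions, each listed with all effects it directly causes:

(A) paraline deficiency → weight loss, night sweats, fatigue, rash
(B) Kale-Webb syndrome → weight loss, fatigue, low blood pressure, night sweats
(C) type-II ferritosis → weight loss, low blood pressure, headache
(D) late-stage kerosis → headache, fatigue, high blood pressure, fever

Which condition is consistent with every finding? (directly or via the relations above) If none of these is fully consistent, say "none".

D

For each candidate, compare predicted effects to what was observed:
(A) paraline deficiency — high blood pressure miss; fatigue match; headache miss; night sweats match; weight loss match
(B) Kale-Webb syndrome — fails on high blood pressure, headache (predicts low blood pressure, not high blood pressure)
(C) type-II ferritosis — high blood pressure miss; fatigue miss; headache match; night sweats miss; weight loss match
(D) late-stage kerosis — high blood pressure match; fatigue match; headache match; night sweats match (via high blood pressure → night sweats); weight loss match (via fatigue → weight loss)
(D) is the only candidate with no mismatches.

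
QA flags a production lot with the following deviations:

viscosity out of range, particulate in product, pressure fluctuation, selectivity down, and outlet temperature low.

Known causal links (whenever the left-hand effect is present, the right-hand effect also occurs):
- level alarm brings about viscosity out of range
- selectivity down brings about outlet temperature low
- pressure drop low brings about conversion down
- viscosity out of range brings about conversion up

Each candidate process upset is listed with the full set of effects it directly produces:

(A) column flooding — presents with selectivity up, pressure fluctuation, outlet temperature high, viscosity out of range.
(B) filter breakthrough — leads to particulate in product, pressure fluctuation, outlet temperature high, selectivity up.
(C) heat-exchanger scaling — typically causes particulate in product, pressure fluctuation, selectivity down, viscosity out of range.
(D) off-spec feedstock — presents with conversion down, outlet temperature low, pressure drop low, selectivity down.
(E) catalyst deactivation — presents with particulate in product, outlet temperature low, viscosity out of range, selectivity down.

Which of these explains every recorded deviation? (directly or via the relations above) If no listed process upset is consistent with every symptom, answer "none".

C

Checking each candidate against the observations:
(A) column flooding — viscosity out of range yes; particulate in product NO; pressure fluctuation yes; selectivity down NO; outlet temperature low NO
(B) filter breakthrough — viscosity out of range NO; particulate in product yes; pressure fluctuation yes; selectivity down NO; outlet temperature low NO
(C) heat-exchanger scaling — accounts for every observation (outlet temperature low via selectivity down → outlet temperature low)
(D) off-spec feedstock — does not account for viscosity out of range, particulate in product, pressure fluctuation
(E) catalyst deactivation — viscosity out of range yes; particulate in product yes; pressure fluctuation NO; selectivity down yes; outlet temperature low yes
Only (C) is consistent with every observation.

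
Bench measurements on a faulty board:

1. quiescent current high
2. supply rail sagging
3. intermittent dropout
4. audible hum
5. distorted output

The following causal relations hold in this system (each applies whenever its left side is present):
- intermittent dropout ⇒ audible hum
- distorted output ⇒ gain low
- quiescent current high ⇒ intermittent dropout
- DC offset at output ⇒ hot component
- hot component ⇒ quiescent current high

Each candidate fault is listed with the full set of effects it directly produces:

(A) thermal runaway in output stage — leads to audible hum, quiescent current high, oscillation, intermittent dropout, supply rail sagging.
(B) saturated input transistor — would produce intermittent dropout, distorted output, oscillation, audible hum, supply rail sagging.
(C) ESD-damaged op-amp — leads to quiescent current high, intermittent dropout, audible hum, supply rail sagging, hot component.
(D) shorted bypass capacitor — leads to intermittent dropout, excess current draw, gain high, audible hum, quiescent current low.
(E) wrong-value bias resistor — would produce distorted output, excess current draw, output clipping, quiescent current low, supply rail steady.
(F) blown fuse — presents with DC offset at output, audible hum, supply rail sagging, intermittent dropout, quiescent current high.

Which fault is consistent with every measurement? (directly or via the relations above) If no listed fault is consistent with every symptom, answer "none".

Per-candidate check:
(A) thermal runaway in output stage — does not account for distorted output
(B) saturated input transistor — quiescent current high -; supply rail sagging +; intermittent dropout +; audible hum +; distorted output +
(C) ESD-damaged op-amp — quiescent current high +; supply rail sagging +; intermittent dropout +; audible hum +; distorted output -
(D) shorted bypass capacitor — fails on quiescent current high, supply rail sagging, distorted output (predicts quiescent current low, not quiescent current high)
(E) wrong-value bias resistor — fails on quiescent current high, supply rail sagging, intermittent dropout, audible hum (predicts quiescent current low, not quiescent current high; predicts supply rail steady, not supply rail sagging)
(F) blown fuse — does not account for distorted output
No candidate is consistent with all observations.

none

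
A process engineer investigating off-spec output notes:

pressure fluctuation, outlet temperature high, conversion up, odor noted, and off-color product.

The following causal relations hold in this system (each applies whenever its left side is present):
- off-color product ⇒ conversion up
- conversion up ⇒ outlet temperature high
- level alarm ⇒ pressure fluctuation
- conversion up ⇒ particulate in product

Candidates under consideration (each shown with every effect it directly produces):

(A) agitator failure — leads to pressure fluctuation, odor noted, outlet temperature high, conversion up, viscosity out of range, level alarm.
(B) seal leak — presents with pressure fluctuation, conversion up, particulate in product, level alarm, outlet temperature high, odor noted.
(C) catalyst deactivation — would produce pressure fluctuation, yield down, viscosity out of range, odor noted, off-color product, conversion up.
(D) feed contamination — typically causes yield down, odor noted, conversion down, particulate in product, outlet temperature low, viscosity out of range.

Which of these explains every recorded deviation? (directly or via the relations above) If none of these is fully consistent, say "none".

C

Testing each hypothesis:
(A) agitator failure — pressure fluctuation match; outlet temperature high match; conversion up match; odor noted match; off-color product miss
(B) seal leak — pressure fluctuation match; outlet temperature high match; conversion up match; odor noted match; off-color product miss
(C) catalyst deactivation — pressure fluctuation match; outlet temperature high match (through conversion up → outlet temperature high); conversion up match; odor noted match; off-color product match
(D) feed contamination — pressure fluctuation miss; outlet temperature high miss; conversion up miss; odor noted match; off-color product miss
(C) is the only candidate with no mismatches.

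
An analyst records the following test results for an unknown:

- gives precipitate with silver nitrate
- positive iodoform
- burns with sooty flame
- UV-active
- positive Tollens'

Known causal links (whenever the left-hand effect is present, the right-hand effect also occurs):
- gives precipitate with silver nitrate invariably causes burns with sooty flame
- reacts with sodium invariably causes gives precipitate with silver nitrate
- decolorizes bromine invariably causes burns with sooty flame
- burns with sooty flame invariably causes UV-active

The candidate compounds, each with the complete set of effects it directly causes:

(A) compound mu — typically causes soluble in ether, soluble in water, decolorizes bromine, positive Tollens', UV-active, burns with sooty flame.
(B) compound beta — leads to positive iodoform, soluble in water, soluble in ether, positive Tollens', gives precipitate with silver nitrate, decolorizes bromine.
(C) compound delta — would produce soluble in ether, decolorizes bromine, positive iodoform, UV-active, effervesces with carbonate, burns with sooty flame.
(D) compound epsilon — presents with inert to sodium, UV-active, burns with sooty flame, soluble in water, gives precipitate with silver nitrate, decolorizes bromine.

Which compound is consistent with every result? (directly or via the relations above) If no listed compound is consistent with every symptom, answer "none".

Testing each hypothesis:
(A) compound mu — gives precipitate with silver nitrate NO; positive iodoform NO; burns with sooty flame yes; UV-active yes; positive Tollens' yes
(B) compound beta — gives precipitate with silver nitrate yes; positive iodoform yes; burns with sooty flame yes (via gives precipitate with silver nitrate → burns with sooty flame); UV-active yes (via gives precipitate with silver nitrate → burns with sooty flame → UV-active); positive Tollens' yes
(C) compound delta — does not account for gives precipitate with silver nitrate, positive Tollens'
(D) compound epsilon — gives precipitate with silver nitrate yes; positive iodoform NO; burns with sooty flame yes; UV-active yes; positive Tollens' NO
Only (B) is consistent with every observation.

B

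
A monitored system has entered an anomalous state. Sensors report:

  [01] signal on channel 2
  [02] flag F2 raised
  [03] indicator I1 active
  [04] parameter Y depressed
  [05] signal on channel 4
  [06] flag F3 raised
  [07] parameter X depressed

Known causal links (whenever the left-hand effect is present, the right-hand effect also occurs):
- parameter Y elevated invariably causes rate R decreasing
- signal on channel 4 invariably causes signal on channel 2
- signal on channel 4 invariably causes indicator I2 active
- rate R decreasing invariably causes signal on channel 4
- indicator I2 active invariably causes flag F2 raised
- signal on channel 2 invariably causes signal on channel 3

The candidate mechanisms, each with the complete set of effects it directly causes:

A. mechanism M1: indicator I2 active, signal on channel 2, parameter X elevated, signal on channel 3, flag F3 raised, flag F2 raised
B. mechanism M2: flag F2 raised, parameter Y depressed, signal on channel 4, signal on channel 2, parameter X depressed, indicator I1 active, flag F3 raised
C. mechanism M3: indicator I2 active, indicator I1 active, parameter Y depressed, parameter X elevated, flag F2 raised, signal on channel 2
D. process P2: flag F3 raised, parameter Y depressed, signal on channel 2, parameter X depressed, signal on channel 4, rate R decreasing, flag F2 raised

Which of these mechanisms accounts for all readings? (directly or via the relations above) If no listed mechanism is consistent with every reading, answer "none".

B

Testing each hypothesis:
(A) mechanism M1 — signal on channel 2 yes; flag F2 raised yes; indicator I1 active NO; parameter Y depressed NO; signal on channel 4 NO; flag F3 raised yes; parameter X depressed NO
(B) mechanism M2 — signal on channel 2 yes; flag F2 raised yes; indicator I1 active yes; parameter Y depressed yes; signal on channel 4 yes; flag F3 raised yes; parameter X depressed yes
(C) mechanism M3 — signal on channel 2 yes; flag F2 raised yes; indicator I1 active yes; parameter Y depressed yes; signal on channel 4 NO; flag F3 raised NO; parameter X depressed NO
(D) process P2 — signal on channel 2 yes; flag F2 raised yes; indicator I1 active NO; parameter Y depressed yes; signal on channel 4 yes; flag F3 raised yes; parameter X depressed yes
(B) alone accounts for all the evidence.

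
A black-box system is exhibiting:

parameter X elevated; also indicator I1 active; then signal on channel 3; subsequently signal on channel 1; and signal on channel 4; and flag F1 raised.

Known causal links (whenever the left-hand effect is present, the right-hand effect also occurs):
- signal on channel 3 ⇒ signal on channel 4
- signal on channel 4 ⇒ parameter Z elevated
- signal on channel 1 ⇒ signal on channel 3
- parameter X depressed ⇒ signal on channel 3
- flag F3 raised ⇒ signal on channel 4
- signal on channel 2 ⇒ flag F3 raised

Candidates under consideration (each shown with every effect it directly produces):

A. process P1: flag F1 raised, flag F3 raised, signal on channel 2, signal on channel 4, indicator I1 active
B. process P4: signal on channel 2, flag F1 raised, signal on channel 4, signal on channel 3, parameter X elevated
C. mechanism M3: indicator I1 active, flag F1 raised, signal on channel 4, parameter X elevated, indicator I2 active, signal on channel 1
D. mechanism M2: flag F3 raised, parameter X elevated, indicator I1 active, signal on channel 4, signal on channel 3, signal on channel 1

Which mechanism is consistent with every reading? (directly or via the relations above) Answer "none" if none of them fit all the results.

Checking each candidate against the observations:
(A) process P1 — does not account for parameter X elevated, signal on channel 3, signal on channel 1
(B) process P4 — parameter X elevated +; indicator I1 active -; signal on channel 3 +; signal on channel 1 -; signal on channel 4 +; flag F1 raised +
(C) mechanism M3 — parameter X elevated +; indicator I1 active +; signal on channel 3 + (by signal on channel 1 → signal on channel 3); signal on channel 1 +; signal on channel 4 +; flag F1 raised +
(D) mechanism M2 — parameter X elevated +; indicator I1 active +; signal on channel 3 +; signal on channel 1 +; signal on channel 4 +; flag F1 raised -
(C) is the only candidate with no mismatches.

C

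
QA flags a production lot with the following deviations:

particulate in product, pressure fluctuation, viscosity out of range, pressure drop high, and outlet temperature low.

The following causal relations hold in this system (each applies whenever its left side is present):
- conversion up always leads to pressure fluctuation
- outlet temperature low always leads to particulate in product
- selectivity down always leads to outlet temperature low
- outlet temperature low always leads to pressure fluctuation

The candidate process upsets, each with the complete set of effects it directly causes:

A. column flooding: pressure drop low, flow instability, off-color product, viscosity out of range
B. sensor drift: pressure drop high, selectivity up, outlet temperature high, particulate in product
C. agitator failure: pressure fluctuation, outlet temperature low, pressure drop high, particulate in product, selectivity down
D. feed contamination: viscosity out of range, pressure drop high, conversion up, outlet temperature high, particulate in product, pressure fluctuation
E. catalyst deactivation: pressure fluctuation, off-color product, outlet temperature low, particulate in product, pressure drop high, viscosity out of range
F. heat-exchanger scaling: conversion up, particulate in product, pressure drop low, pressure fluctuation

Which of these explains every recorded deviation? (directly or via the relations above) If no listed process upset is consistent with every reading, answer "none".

Checking each candidate against the observations:
(A) column flooding — particulate in product NO; pressure fluctuation NO; viscosity out of range yes; pressure drop high NO; outlet temperature low NO
(B) sensor drift — particulate in product yes; pressure fluctuation NO; viscosity out of range NO; pressure drop high yes; outlet temperature low NO
(C) agitator failure — particulate in product yes; pressure fluctuation yes; viscosity out of range NO; pressure drop high yes; outlet temperature low yes
(D) feed contamination — fails on outlet temperature low (predicts outlet temperature high, not outlet temperature low)
(E) catalyst deactivation — particulate in product yes; pressure fluctuation yes; viscosity out of range yes; pressure drop high yes; outlet temperature low yes
(F) heat-exchanger scaling — particulate in product yes; pressure fluctuation yes; viscosity out of range NO; pressure drop high NO; outlet temperature low NO
Only (E) is consistent with every observation.

E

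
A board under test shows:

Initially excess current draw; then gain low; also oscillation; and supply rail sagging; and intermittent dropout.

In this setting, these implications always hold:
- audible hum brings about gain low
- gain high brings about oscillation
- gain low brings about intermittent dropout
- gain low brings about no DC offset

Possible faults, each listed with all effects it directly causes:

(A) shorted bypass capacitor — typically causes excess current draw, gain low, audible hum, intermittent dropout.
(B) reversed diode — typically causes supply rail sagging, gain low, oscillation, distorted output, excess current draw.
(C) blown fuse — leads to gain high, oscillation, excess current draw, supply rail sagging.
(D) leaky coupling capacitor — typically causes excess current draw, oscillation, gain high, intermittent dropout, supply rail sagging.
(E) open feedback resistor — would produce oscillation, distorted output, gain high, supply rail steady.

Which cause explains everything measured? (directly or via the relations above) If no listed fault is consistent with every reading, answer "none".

Testing each hypothesis:
(A) shorted bypass capacitor — excess current draw match; gain low match; oscillation miss; supply rail sagging miss; intermittent dropout match
(B) reversed diode — accounts for every observation (intermittent dropout through gain low → intermittent dropout)
(C) blown fuse — excess current draw match; gain low miss; oscillation match; supply rail sagging match; intermittent dropout miss
(D) leaky coupling capacitor — excess current draw match; gain low miss; oscillation match; supply rail sagging match; intermittent dropout match
(E) open feedback resistor — excess current draw miss; gain low miss; oscillation match; supply rail sagging miss; intermittent dropout miss
Only (B) is consistent with every observation.

B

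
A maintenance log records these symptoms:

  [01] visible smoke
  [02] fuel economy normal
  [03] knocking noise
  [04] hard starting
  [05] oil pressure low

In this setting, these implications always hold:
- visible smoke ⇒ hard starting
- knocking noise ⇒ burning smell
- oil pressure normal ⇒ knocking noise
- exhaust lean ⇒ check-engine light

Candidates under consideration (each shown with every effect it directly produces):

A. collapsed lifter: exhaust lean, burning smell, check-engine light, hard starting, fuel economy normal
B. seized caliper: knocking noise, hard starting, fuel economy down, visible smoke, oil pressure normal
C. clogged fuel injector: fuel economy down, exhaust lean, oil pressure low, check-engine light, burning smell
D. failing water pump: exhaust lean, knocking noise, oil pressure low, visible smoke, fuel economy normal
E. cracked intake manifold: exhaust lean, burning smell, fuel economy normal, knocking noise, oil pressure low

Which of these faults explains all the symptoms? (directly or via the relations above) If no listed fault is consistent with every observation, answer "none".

D

Testing each hypothesis:
(A) collapsed lifter — does not account for visible smoke, knocking noise, oil pressure low
(B) seized caliper — fails on fuel economy normal, oil pressure low (predicts fuel economy down, not fuel economy normal; predicts oil pressure normal, not oil pressure low)
(C) clogged fuel injector — fails on visible smoke, fuel economy normal, knocking noise, hard starting (predicts fuel economy down, not fuel economy normal)
(D) failing water pump — accounts for every observation (hard starting by visible smoke → hard starting)
(E) cracked intake manifold — does not account for visible smoke, hard starting
(D) is the only candidate with no mismatches.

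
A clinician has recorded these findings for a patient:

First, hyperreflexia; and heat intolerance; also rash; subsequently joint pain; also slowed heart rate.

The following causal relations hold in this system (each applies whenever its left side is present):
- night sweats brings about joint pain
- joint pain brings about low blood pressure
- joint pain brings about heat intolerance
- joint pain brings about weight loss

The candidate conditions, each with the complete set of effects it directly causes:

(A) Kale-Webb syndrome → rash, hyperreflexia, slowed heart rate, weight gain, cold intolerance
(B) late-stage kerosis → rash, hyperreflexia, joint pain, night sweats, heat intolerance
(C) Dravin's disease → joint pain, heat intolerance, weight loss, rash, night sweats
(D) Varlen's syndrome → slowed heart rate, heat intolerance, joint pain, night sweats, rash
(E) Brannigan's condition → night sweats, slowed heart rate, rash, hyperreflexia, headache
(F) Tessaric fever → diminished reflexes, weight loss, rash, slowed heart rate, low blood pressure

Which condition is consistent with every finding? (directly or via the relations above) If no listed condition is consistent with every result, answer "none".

E

For each candidate, compare predicted effects to what was observed:
(A) Kale-Webb syndrome — hyperreflexia +; heat intolerance -; rash +; joint pain -; slowed heart rate +
(B) late-stage kerosis — hyperreflexia +; heat intolerance +; rash +; joint pain +; slowed heart rate -
(C) Dravin's disease — does not account for hyperreflexia, slowed heart rate
(D) Varlen's syndrome — hyperreflexia -; heat intolerance +; rash +; joint pain +; slowed heart rate +
(E) Brannigan's condition — accounts for every observation (heat intolerance through night sweats → joint pain → heat intolerance)
(F) Tessaric fever — fails on hyperreflexia, heat intolerance, joint pain (predicts diminished reflexes, not hyperreflexia)
(E) alone accounts for all the evidence.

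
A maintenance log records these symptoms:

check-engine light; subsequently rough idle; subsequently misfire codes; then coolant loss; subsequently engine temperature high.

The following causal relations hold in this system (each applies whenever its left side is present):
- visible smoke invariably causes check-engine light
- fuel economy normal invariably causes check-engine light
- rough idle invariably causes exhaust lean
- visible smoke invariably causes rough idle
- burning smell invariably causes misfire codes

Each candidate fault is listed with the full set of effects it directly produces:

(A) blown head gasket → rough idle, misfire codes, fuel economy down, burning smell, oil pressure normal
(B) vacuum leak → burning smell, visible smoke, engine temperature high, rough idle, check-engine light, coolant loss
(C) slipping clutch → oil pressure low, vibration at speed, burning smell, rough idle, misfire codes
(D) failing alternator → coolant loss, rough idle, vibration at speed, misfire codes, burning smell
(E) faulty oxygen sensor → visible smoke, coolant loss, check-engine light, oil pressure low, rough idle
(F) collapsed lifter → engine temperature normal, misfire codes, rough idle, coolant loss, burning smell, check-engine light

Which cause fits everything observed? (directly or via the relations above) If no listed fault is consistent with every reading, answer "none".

Per-candidate check:
(A) blown head gasket — does not account for check-engine light, coolant loss, engine temperature high
(B) vacuum leak — check-engine light yes; rough idle yes; misfire codes yes (via burning smell → misfire codes); coolant loss yes; engine temperature high yes
(C) slipping clutch — check-engine light NO; rough idle yes; misfire codes yes; coolant loss NO; engine temperature high NO
(D) failing alternator — check-engine light NO; rough idle yes; misfire codes yes; coolant loss yes; engine temperature high NO
(E) faulty oxygen sensor — check-engine light yes; rough idle yes; misfire codes NO; coolant loss yes; engine temperature high NO
(F) collapsed lifter — fails on engine temperature high (predicts engine temperature normal, not engine temperature high)
(B) alone accounts for all the evidence.

B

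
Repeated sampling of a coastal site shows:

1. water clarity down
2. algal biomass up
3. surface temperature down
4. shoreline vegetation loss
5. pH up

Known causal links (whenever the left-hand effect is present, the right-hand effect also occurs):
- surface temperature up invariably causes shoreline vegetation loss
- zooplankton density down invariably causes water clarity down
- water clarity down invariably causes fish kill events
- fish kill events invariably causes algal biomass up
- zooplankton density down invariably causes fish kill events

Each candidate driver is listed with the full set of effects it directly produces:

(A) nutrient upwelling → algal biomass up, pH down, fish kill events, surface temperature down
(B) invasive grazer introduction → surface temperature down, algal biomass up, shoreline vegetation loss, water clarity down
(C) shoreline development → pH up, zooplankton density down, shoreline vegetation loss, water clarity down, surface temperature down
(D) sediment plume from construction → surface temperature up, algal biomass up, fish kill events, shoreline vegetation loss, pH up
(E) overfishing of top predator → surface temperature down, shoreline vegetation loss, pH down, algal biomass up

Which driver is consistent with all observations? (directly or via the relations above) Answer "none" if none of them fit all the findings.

C

Testing each hypothesis:
(A) nutrient upwelling — fails on water clarity down, shoreline vegetation loss, pH up (predicts pH down, not pH up)
(B) invasive grazer introduction — does not account for pH up
(C) shoreline development — accounts for every observation (algal biomass up via zooplankton density down → fish kill events → algal biomass up)
(D) sediment plume from construction — fails on water clarity down, surface temperature down (predicts surface temperature up, not surface temperature down)
(E) overfishing of top predator — fails on water clarity down, pH up (predicts pH down, not pH up)
Only (C) is consistent with every observation.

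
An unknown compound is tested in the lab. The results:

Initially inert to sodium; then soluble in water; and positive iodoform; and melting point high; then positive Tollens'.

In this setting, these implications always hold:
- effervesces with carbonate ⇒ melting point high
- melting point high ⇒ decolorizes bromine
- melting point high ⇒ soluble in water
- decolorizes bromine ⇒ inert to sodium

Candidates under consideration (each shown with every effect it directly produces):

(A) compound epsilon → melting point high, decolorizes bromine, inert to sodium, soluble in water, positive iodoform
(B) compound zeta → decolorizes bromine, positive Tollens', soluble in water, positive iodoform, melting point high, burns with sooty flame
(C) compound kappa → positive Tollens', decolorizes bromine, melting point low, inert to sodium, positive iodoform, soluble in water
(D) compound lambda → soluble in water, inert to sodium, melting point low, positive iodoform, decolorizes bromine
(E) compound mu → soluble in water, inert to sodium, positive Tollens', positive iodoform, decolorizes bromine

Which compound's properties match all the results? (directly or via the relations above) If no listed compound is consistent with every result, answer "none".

For each candidate, compare predicted effects to what was observed:
(A) compound epsilon — does not account for positive Tollens'
(B) compound zeta — inert to sodium ✓ (via decolorizes bromine → inert to sodium); soluble in water ✓; positive iodoform ✓; melting point high ✓; positive Tollens' ✓
(C) compound kappa — inert to sodium ✓; soluble in water ✓; positive iodoform ✓; melting point high ✗; positive Tollens' ✓
(D) compound lambda — fails on melting point high, positive Tollens' (predicts melting point low, not melting point high)
(E) compound mu — inert to sodium ✓; soluble in water ✓; positive iodoform ✓; melting point high ✗; positive Tollens' ✓
Only (B) is consistent with every observation.

B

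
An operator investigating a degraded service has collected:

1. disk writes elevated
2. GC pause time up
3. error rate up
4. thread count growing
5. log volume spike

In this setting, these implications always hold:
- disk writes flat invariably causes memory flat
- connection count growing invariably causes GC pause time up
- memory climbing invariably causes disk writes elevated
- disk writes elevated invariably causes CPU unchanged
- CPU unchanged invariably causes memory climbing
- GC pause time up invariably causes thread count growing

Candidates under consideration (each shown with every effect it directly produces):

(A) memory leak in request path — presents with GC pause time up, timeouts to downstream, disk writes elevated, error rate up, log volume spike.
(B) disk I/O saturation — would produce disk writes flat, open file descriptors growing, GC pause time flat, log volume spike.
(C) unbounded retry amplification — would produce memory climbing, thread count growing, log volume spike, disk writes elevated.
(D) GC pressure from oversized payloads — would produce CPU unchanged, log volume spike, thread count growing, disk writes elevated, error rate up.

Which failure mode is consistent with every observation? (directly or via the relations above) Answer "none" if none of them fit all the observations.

For each candidate, compare predicted effects to what was observed:
(A) memory leak in request path — accounts for every observation (thread count growing via GC pause time up → thread count growing)
(B) disk I/O saturation — disk writes elevated miss; GC pause time up miss; error rate up miss; thread count growing miss; log volume spike match
(C) unbounded retry amplification — disk writes elevated match; GC pause time up miss; error rate up miss; thread count growing match; log volume spike match
(D) GC pressure from oversized payloads — disk writes elevated match; GC pause time up miss; error rate up match; thread count growing match; log volume spike match
Only (A) is consistent with every observation.

A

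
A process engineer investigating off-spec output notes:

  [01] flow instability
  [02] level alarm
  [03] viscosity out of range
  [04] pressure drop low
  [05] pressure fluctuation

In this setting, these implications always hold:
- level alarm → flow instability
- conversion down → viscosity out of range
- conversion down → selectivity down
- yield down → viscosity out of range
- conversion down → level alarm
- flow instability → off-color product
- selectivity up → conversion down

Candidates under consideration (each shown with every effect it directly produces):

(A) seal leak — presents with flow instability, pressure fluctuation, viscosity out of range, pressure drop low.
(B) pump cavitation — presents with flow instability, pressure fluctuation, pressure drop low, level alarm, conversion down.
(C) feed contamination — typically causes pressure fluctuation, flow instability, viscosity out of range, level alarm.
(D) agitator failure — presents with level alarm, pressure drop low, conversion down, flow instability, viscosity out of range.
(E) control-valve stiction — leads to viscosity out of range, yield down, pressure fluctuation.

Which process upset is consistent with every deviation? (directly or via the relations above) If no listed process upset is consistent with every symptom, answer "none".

Testing each hypothesis:
(A) seal leak — does not account for level alarm
(B) pump cavitation — accounts for every observation (viscosity out of range by conversion down → viscosity out of range)
(C) feed contamination — does not account for pressure drop low
(D) agitator failure — does not account for pressure fluctuation
(E) control-valve stiction — flow instability -; level alarm -; viscosity out of range +; pressure drop low -; pressure fluctuation +
Only (B) is consistent with every observation.

B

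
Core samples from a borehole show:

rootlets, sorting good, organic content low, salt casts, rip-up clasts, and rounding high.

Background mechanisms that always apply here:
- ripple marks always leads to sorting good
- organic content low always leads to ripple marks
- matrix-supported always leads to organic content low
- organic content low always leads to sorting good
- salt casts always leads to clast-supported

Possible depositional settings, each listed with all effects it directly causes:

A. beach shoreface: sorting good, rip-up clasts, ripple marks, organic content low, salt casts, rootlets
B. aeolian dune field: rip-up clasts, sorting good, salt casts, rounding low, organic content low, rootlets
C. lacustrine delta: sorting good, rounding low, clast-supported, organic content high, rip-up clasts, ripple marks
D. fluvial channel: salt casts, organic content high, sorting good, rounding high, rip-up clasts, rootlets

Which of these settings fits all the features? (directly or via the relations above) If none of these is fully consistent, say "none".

Testing each hypothesis:
(A) beach shoreface — does not account for rounding high
(B) aeolian dune field — rootlets ✓; sorting good ✓; organic content low ✓; salt casts ✓; rip-up clasts ✓; rounding high ✗
(C) lacustrine delta — rootlets ✗; sorting good ✓; organic content low ✗; salt casts ✗; rip-up clasts ✓; rounding high ✗
(D) fluvial channel — fails on organic content low (predicts organic content high, not organic content low)
None of the listed candidates fits everything.

none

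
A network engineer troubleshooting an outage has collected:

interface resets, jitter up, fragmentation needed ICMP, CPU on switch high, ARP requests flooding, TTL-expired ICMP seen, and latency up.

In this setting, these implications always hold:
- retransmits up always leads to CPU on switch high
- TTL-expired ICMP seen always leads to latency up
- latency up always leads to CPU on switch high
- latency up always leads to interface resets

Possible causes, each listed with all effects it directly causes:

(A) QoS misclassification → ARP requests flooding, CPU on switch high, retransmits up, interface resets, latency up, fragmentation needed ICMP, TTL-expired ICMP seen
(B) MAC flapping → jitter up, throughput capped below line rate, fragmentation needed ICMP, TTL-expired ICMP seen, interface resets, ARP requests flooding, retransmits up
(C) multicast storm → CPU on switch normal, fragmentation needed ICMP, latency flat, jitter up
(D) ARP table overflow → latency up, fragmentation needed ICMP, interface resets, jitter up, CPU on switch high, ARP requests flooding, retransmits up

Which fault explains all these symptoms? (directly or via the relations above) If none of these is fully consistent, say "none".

Per-candidate check:
(A) QoS misclassification — does not account for jitter up
(B) MAC flapping — interface resets +; jitter up +; fragmentation needed ICMP +; CPU on switch high + (by retransmits up → CPU on switch high); ARP requests flooding +; TTL-expired ICMP seen +; latency up + (by TTL-expired ICMP seen → latency up)
(C) multicast storm — interface resets -; jitter up +; fragmentation needed ICMP +; CPU on switch high -; ARP requests flooding -; TTL-expired ICMP seen -; latency up -
(D) ARP table overflow — interface resets +; jitter up +; fragmentation needed ICMP +; CPU on switch high +; ARP requests flooding +; TTL-expired ICMP seen -; latency up +
(B) is the only candidate with no mismatches.

B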